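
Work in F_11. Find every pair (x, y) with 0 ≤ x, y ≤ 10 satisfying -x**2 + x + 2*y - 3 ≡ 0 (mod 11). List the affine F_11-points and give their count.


Affine F_11-points: {(0, 7), (1, 7), (2, 8), (3, 10), (4, 2), (5, 6), (6, 0), (7, 6), (8, 2), (9, 10), (10, 8)}; count = 11.

For each of the 121 pairs (x, y) ∈ F_11², evaluate f(x, y) mod 11. Record the zeros.
  x = 0: [0↦8, 1↦10, 2↦1, 3↦3, 4↦5, 5↦7, 6↦9, 7↦0, 8↦2, 9↦4, 10↦6]  zeros at y ∈ {7}
  x = 1: [0↦8, 1↦10, 2↦1, 3↦3, 4↦5, 5↦7, 6↦9, 7↦0, 8↦2, 9↦4, 10↦6]  zeros at y ∈ {7}
  x = 2: [0↦6, 1↦8, 2↦10, 3↦1, 4↦3, 5↦5, 6↦7, 7↦9, 8↦0, 9↦2, 10↦4]  zeros at y ∈ {8}
  x = 3: [0↦2, 1↦4, 2↦6, 3↦8, 4↦10, 5↦1, 6↦3, 7↦5, 8↦7, 9↦9, 10↦0]  zeros at y ∈ {10}
  x = 4: [0↦7, 1↦9, 2↦0, 3↦2, 4↦4, 5↦6, 6↦8, 7↦10, 8↦1, 9↦3, 10↦5]  zeros at y ∈ {2}
  x = 5: [0↦10, 1↦1, 2↦3, 3↦5, 4↦7, 5↦9, 6↦0, 7↦2, 8↦4, 9↦6, 10↦8]  zeros at y ∈ {6}
  x = 6: [0↦0, 1↦2, 2↦4, 3↦6, 4↦8, 5↦10, 6↦1, 7↦3, 8↦5, 9↦7, 10↦9]  zeros at y ∈ {0}
  x = 7: [0↦10, 1↦1, 2↦3, 3↦5, 4↦7, 5↦9, 6↦0, 7↦2, 8↦4, 9↦6, 10↦8]  zeros at y ∈ {6}
  x = 8: [0↦7, 1↦9, 2↦0, 3↦2, 4↦4, 5↦6, 6↦8, 7↦10, 8↦1, 9↦3, 10↦5]  zeros at y ∈ {2}
  x = 9: [0↦2, 1↦4, 2↦6, 3↦8, 4↦10, 5↦1, 6↦3, 7↦5, 8↦7, 9↦9, 10↦0]  zeros at y ∈ {10}
  x = 10: [0↦6, 1↦8, 2↦10, 3↦1, 4↦3, 5↦5, 6↦7, 7↦9, 8↦0, 9↦2, 10↦4]  zeros at y ∈ {8}
Collecting zeros: affine points = {(0, 7), (1, 7), (2, 8), (3, 10), (4, 2), (5, 6), (6, 0), (7, 6), (8, 2), (9, 10), (10, 8)}.
Total count |C(F_11)_aff| = 11.


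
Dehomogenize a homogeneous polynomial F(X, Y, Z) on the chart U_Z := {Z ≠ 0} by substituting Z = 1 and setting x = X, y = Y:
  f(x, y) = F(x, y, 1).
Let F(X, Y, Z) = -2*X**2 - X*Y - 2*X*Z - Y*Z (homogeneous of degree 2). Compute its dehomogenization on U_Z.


f(x, y) = -2*x**2 - x*y - 2*x - y

On U_Z we set Z = 1. Each monomial c·X^i·Y^j·Z^k in F becomes c·x^i·y^j·1^k = c·x^i·y^j.
Substituting Z = 1: F(X, Y, 1) = -2*x**2 - x*y - 2*x - y.
Note: deg(f) ≤ deg(F) = 2; strict inequality happens when F is divisible by Z (lost terms).


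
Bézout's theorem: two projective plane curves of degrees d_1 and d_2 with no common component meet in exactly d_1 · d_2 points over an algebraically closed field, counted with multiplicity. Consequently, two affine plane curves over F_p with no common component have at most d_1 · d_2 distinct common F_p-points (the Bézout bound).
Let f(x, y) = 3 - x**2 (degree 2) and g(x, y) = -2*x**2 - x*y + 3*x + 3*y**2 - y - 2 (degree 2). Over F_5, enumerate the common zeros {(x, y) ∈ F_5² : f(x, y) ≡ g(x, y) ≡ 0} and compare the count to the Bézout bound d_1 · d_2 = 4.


Common zeros: ∅; count = 0; Bézout bound = 4.

deg(f) = 2, deg(g) = 2, so Bézout bound = 4.
Scan x ∈ F_5. For each x, list the y ∈ F_5 with f(x, y) ≡ 0 and those with g(x, y) ≡ 0 (mod 5); the common zeros in that column are the intersection.
  x = 0: f ≡ 0 at y ∈ ∅; g ≡ 0 at y ∈ {1}; common: ∅.
  x = 1: f ≡ 0 at y ∈ ∅; g ≡ 0 at y ∈ {1, 3}; common: ∅.
  x = 2: f ≡ 0 at y ∈ ∅; g ≡ 0 at y ∈ ∅; common: ∅.
  x = 3: f ≡ 0 at y ∈ ∅; g ≡ 0 at y ∈ ∅; common: ∅.
  x = 4: f ≡ 0 at y ∈ ∅; g ≡ 0 at y ∈ {2, 3}; common: ∅.
Collecting: common zeros = ∅, so the count is 0.
Comparison with the Bézout bound: 0 ≤ 4 = deg(f)·deg(g), as expected for curves with no common component (the affine F_5-count falls short of the bound because intersections may lie at infinity, over extension fields, or carry multiplicity).


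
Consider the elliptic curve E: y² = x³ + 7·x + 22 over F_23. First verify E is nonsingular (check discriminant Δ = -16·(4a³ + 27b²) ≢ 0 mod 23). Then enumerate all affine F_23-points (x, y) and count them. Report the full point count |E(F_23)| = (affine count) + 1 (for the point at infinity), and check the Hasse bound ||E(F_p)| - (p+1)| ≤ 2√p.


Affine points = {(3, 1), (3, 22), (6, 2), (6, 21), (7, 0), (9, 3), (9, 20), (11, 2), (11, 21), (14, 9), (14, 14), (15, 11), (15, 12), (18, 0), (21, 0)}; affine count = 15; |E(F_23)| = 16.

Discriminant check: Δ ∝ 4a³ + 27b² = 4·7³ + 27·22² = 4·343 + 27·484 ≡ 19 (mod 23). Nonzero ⇒ E is nonsingular.
For each x ∈ F_23, compute rhs = x³ + 7·x + 22 mod 23, then count y ∈ F_23 with y² ≡ rhs.
  x = 0: rhs = 22, matching y values: none (0 points).
  x = 1: rhs = 7, matching y values: none (0 points).
  x = 2: rhs = 21, matching y values: none (0 points).
  x = 3: rhs = 1, matching y values: 1, 22 (2 points).
  x = 4: rhs = 22, matching y values: none (0 points).
  x = 5: rhs = 21, matching y values: none (0 points).
  x = 6: rhs = 4, matching y values: 2, 21 (2 points).
  x = 7: rhs = 0, matching y values: 0 (1 points).
  x = 8: rhs = 15, matching y values: none (0 points).
  x = 9: rhs = 9, matching y values: 3, 20 (2 points).
  x = 10: rhs = 11, matching y values: none (0 points).
  x = 11: rhs = 4, matching y values: 2, 21 (2 points).
  x = 12: rhs = 17, matching y values: none (0 points).
  x = 13: rhs = 10, matching y values: none (0 points).
  x = 14: rhs = 12, matching y values: 9, 14 (2 points).
  x = 15: rhs = 6, matching y values: 11, 12 (2 points).
  x = 16: rhs = 21, matching y values: none (0 points).
  x = 17: rhs = 17, matching y values: none (0 points).
  x = 18: rhs = 0, matching y values: 0 (1 points).
  x = 19: rhs = 22, matching y values: none (0 points).
  x = 20: rhs = 20, matching y values: none (0 points).
  x = 21: rhs = 0, matching y values: 0 (1 points).
  x = 22: rhs = 14, matching y values: none (0 points).
Total affine count: 15.
Full point count |E(F_23)| = 15 + 1 = 16.
Hasse bound: |16 − (23+1)| = |-8| = 8 ≤ 2√23 ≈ 9.5917 ✓.


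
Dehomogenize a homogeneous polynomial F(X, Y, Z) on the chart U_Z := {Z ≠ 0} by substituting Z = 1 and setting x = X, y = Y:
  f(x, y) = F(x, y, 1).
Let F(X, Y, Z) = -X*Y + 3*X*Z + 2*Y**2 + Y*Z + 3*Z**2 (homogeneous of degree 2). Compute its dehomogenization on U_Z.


f(x, y) = -x*y + 3*x + 2*y**2 + y + 3

On U_Z we set Z = 1. Each monomial c·X^i·Y^j·Z^k in F becomes c·x^i·y^j·1^k = c·x^i·y^j.
Substituting Z = 1: F(X, Y, 1) = -x*y + 3*x + 2*y**2 + y + 3.
Note: deg(f) ≤ deg(F) = 2; strict inequality happens when F is divisible by Z (lost terms).


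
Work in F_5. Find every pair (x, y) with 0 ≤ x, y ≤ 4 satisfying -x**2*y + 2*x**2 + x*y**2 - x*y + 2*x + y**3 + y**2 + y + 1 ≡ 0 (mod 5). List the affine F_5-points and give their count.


Affine F_5-points: {(0, 2), (0, 3), (0, 4), (1, 0), (2, 4), (3, 0), (3, 3)}; count = 7.

For each of the 25 pairs (x, y) ∈ F_5², evaluate f(x, y) mod 5. Record the zeros.
  x = 0: [0↦1, 1↦4, 2↦0, 3↦0, 4↦0]  zeros at y ∈ {2, 3, 4}
  x = 1: [0↦0, 1↦2, 2↦4, 3↦2, 4↦2]  zeros at y ∈ {0}
  x = 2: [0↦3, 1↦2, 2↦3, 3↦2, 4↦0]  zeros at y ∈ {4}
  x = 3: [0↦0, 1↦4, 2↦2, 3↦0, 4↦4]  zeros at y ∈ {0, 3}
  x = 4: [0↦1, 1↦3, 2↦1, 3↦1, 4↦4]  zeros at y ∈ ∅
Collecting zeros: affine points = {(0, 2), (0, 3), (0, 4), (1, 0), (2, 4), (3, 0), (3, 3)}.
Total count |C(F_5)_aff| = 7.


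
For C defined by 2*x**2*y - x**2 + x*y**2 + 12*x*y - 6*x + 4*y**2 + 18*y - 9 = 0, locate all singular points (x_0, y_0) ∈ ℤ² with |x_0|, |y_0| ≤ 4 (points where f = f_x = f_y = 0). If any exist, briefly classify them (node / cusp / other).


Singular points: {(-3, 0)}; classification: node.

Compute partial derivatives:
  f_x = 4*x*y - 2*x + y**2 + 12*y - 6.
  f_y = 2*x**2 + 2*x*y + 12*x + 8*y + 18.
Scan x_0 ∈ {−4, ..., 4}. For each x_0, f_y(x_0, y) is a polynomial in y; find its integer roots y ∈ {−4, ..., 4}, then test f_x and f at those candidates.
  x = -4: f_y(-4, y) = 2; no integer root y with |y| ≤ 4.
  x = -3: f_y(-3, y) = 2*y; vanishes at y ∈ {0}. (-3, 0): f_x = 0, f = 0 — SINGULAR.
  x = -2: f_y(-2, y) = 4*y + 2; no integer root y with |y| ≤ 4.
  x = -1: f_y(-1, y) = 6*y + 8; no integer root y with |y| ≤ 4.
  x = 0: f_y(0, y) = 8*y + 18; no integer root y with |y| ≤ 4.
  x = 1: f_y(1, y) = 10*y + 32; no integer root y with |y| ≤ 4.
  x = 2: f_y(2, y) = 12*y + 50; no integer root y with |y| ≤ 4.
  x = 3: f_y(3, y) = 14*y + 72; no integer root y with |y| ≤ 4.
  x = 4: f_y(4, y) = 16*y + 98; no integer root y with |y| ≤ 4.
Only singular point on the grid: (-3, 0).
Classify: substitute x = -3 + u, y = 0 + v and expand: f = 2*u**2*v - u**2 + u*v**2 + v**2.
No constant or linear terms (consistent with a singular point). Quadratic part: -u**2 + v**2. Cubic part: 2*u**2*v + u*v**2.
The quadratic part v**2 - u**2 = (v − u)(v + u) splits into two distinct linear factors, so there are two distinct tangent lines y − 0 = ±(x − -3) — this is a node (ordinary double point).
Classification: node.


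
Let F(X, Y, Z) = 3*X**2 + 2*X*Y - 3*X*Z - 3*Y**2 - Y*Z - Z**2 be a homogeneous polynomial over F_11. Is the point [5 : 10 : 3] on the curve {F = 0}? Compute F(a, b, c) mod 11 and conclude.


F(5,10,3) ≡ 0 (mod 11); P is on the curve.

Evaluate F(5, 10, 3) term-by-term (mod 11).
  3*X**2 ↦ 3·25·1·1 = 75
  2*X*Y ↦ 2·5·10·1 = 100
  -3*X*Z ↦ -3·5·1·3 = -45
  -3*Y**2 ↦ -3·1·100·1 = -300
  -Y*Z ↦ -1·1·10·3 = -30
  -Z**2 ↦ -1·1·1·9 = -9
Sum: F(5, 10, 3) = (75) + (100) + (-45) + (-300) + (-30) + (-9) = -209.
Reducing mod 11: -209 ≡ 0 (mod 11).
Since F(a, b, c) ≡ 0 (mod 11), P lies on the curve.


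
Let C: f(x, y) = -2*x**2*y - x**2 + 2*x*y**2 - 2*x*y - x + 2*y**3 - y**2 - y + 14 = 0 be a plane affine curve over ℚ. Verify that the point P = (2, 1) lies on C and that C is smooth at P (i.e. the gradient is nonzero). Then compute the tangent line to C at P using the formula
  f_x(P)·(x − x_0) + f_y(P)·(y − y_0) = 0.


Tangent line at P: -13*x - y + 27 = 0.

Step 1: f(2, 1) = 0, so P lies on C.
Step 2: partial derivatives
  f_x(x, y) = -4*x*y - 2*x + 2*y**2 - 2*y - 1, f_y(x, y) = -2*x**2 + 4*x*y - 2*x + 6*y**2 - 2*y - 1.
  f_x(P) = -13, f_y(P) = -1 (gradient nonzero, so P is smooth).
Step 3: tangent line at P: -13·(x − 2) + -1·(y − 1) = 0.
Expanding: -13*x - y + 27 = 0.


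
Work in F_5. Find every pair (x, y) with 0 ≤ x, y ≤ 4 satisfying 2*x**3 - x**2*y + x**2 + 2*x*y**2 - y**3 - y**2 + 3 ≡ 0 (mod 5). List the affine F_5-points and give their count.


Affine F_5-points: {(1, 1), (1, 2), (1, 3), (3, 2), (4, 2), (4, 3)}; count = 6.

For each of the 25 pairs (x, y) ∈ F_5², evaluate f(x, y) mod 5. Record the zeros.
  x = 0: [0↦3, 1↦1, 2↦1, 3↦2, 4↦3]  zeros at y ∈ ∅
  x = 1: [0↦1, 1↦0, 2↦0, 3↦0, 4↦4]  zeros at y ∈ {1, 2, 3}
  x = 2: [0↦3, 1↦1, 2↦4, 3↦1, 4↦1]  zeros at y ∈ ∅
  x = 3: [0↦1, 1↦1, 2↦0, 3↦2, 4↦1]  zeros at y ∈ {2}
  x = 4: [0↦2, 1↦2, 2↦0, 3↦0, 4↦1]  zeros at y ∈ {2, 3}
Collecting zeros: affine points = {(1, 1), (1, 2), (1, 3), (3, 2), (4, 2), (4, 3)}.
Total count |C(F_5)_aff| = 6.


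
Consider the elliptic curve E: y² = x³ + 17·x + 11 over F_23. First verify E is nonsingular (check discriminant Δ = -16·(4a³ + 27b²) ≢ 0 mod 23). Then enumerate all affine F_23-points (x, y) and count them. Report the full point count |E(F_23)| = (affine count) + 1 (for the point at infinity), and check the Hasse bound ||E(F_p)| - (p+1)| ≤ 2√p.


Affine points = {(1, 11), (1, 12), (7, 6), (7, 17), (10, 10), (10, 13), (14, 7), (14, 16), (16, 3), (16, 20), (18, 10), (18, 13), (20, 5), (20, 18), (22, 4), (22, 19)}; affine count = 16; |E(F_23)| = 17.

Discriminant check: Δ ∝ 4a³ + 27b² = 4·17³ + 27·11² = 4·4913 + 27·121 ≡ 11 (mod 23). Nonzero ⇒ E is nonsingular.
For each x ∈ F_23, compute rhs = x³ + 17·x + 11 mod 23, then count y ∈ F_23 with y² ≡ rhs.
  x = 0: rhs = 11, matching y values: none (0 points).
  x = 1: rhs = 6, matching y values: 11, 12 (2 points).
  x = 2: rhs = 7, matching y values: none (0 points).
  x = 3: rhs = 20, matching y values: none (0 points).
  x = 4: rhs = 5, matching y values: none (0 points).
  x = 5: rhs = 14, matching y values: none (0 points).
  x = 6: rhs = 7, matching y values: none (0 points).
  x = 7: rhs = 13, matching y values: 6, 17 (2 points).
  x = 8: rhs = 15, matching y values: none (0 points).
  x = 9: rhs = 19, matching y values: none (0 points).
  x = 10: rhs = 8, matching y values: 10, 13 (2 points).
  x = 11: rhs = 11, matching y values: none (0 points).
  x = 12: rhs = 11, matching y values: none (0 points).
  x = 13: rhs = 14, matching y values: none (0 points).
  x = 14: rhs = 3, matching y values: 7, 16 (2 points).
  x = 15: rhs = 7, matching y values: none (0 points).
  x = 16: rhs = 9, matching y values: 3, 20 (2 points).
  x = 17: rhs = 15, matching y values: none (0 points).
  x = 18: rhs = 8, matching y values: 10, 13 (2 points).
  x = 19: rhs = 17, matching y values: none (0 points).
  x = 20: rhs = 2, matching y values: 5, 18 (2 points).
  x = 21: rhs = 15, matching y values: none (0 points).
  x = 22: rhs = 16, matching y values: 4, 19 (2 points).
Total affine count: 16.
Full point count |E(F_23)| = 16 + 1 = 17.
Hasse bound: |17 − (23+1)| = |-7| = 7 ≤ 2√23 ≈ 9.5917 ✓.


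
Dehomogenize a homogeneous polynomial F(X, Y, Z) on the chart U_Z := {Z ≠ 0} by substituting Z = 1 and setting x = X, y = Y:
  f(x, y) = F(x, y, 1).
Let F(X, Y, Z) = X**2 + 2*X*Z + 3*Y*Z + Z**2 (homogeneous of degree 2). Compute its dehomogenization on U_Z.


f(x, y) = x**2 + 2*x + 3*y + 1

On U_Z we set Z = 1. Each monomial c·X^i·Y^j·Z^k in F becomes c·x^i·y^j·1^k = c·x^i·y^j.
Substituting Z = 1: F(X, Y, 1) = x**2 + 2*x + 3*y + 1.
Note: deg(f) ≤ deg(F) = 2; strict inequality happens when F is divisible by Z (lost terms).


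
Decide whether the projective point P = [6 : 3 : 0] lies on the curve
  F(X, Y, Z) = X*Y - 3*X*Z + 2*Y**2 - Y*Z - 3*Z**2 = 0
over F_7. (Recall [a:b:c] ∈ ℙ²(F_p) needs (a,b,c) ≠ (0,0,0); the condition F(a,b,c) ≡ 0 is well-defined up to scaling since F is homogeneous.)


F(6,3,0) ≡ 1 (mod 7); P is NOT on the curve.

Evaluate F(6, 3, 0) term-by-term (mod 7).
  X*Y ↦ 1·6·3·1 = 18
  -3*X*Z ↦ -3·6·1·0 = 0
  2*Y**2 ↦ 2·1·9·1 = 18
  -Y*Z ↦ -1·1·3·0 = 0
  -3*Z**2 ↦ -3·1·1·0 = 0
Sum: F(6, 3, 0) = (18) + (0) + (18) + (0) + (0) = 36.
Reducing mod 7: 36 ≡ 1 (mod 7).
Since F(a, b, c) ≡ 1 ≠ 0 (mod 7), P does NOT lie on the curve.


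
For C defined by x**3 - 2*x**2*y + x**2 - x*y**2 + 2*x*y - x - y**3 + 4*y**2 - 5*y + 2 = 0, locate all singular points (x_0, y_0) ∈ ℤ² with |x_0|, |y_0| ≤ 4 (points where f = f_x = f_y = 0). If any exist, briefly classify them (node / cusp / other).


Singular points: {(0, 1)}; classification: node.

Compute partial derivatives:
  f_x = 3*x**2 - 4*x*y + 2*x - y**2 + 2*y - 1.
  f_y = -2*x**2 - 2*x*y + 2*x - 3*y**2 + 8*y - 5.
Scan x_0 ∈ {−4, ..., 4}. For each x_0, f_y(x_0, y) is a polynomial in y; find its integer roots y ∈ {−4, ..., 4}, then test f_x and f at those candidates.
  x = -4: f_y(-4, y) = -3*y**2 + 16*y - 45; no integer root y with |y| ≤ 4.
  x = -3: f_y(-3, y) = -3*y**2 + 14*y - 29; no integer root y with |y| ≤ 4.
  x = -2: f_y(-2, y) = -3*y**2 + 12*y - 17; no integer root y with |y| ≤ 4.
  x = -1: f_y(-1, y) = -3*y**2 + 10*y - 9; no integer root y with |y| ≤ 4.
  x = 0: f_y(0, y) = -3*y**2 + 8*y - 5; vanishes at y ∈ {1}. (0, 1): f_x = 0, f = 0 — SINGULAR.
  x = 1: f_y(1, y) = -3*y**2 + 6*y - 5; no integer root y with |y| ≤ 4.
  x = 2: f_y(2, y) = -3*y**2 + 4*y - 9; no integer root y with |y| ≤ 4.
  x = 3: f_y(3, y) = -3*y**2 + 2*y - 17; no integer root y with |y| ≤ 4.
  x = 4: f_y(4, y) = -3*y**2 - 29; no integer root y with |y| ≤ 4.
Only singular point on the grid: (0, 1).
Classify: substitute x = 0 + u, y = 1 + v and expand: f = u**3 - 2*u**2*v - u**2 - u*v**2 - v**3 + v**2.
No constant or linear terms (consistent with a singular point). Quadratic part: -u**2 + v**2. Cubic part: u**3 - 2*u**2*v - u*v**2 - v**3.
The quadratic part v**2 - u**2 = (v − u)(v + u) splits into two distinct linear factors, so there are two distinct tangent lines y − 1 = ±(x − 0) — this is a node (ordinary double point).
Classification: node.


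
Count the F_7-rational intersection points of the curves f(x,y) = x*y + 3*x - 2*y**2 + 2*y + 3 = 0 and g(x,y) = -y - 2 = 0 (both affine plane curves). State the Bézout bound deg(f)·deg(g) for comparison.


Common zeros: {(2, 5)}; count = 1; Bézout bound = 2.

deg(f) = 2, deg(g) = 1, so Bézout bound = 2.
Scan x ∈ F_7. For each x, list the y ∈ F_7 with f(x, y) ≡ 0 and those with g(x, y) ≡ 0 (mod 7); the common zeros in that column are the intersection.
  x = 0: f ≡ 0 at y ∈ {4}; g ≡ 0 at y ∈ {5}; common: ∅.
  x = 1: f ≡ 0 at y ∈ {1, 4}; g ≡ 0 at y ∈ {5}; common: ∅.
  x = 2: f ≡ 0 at y ∈ {4, 5}; g ≡ 0 at y ∈ {5}; common: {5}.
  x = 3: f ≡ 0 at y ∈ {2, 4}; g ≡ 0 at y ∈ {5}; common: ∅.
  x = 4: f ≡ 0 at y ∈ {4, 6}; g ≡ 0 at y ∈ {5}; common: ∅.
  x = 5: f ≡ 0 at y ∈ {3, 4}; g ≡ 0 at y ∈ {5}; common: ∅.
  x = 6: f ≡ 0 at y ∈ {0, 4}; g ≡ 0 at y ∈ {5}; common: ∅.
Collecting: common zeros = {(2, 5)}, so the count is 1.
Comparison with the Bézout bound: 1 ≤ 2 = deg(f)·deg(g), as expected for curves with no common component (the affine F_7-count falls short of the bound because intersections may lie at infinity, over extension fields, or carry multiplicity).


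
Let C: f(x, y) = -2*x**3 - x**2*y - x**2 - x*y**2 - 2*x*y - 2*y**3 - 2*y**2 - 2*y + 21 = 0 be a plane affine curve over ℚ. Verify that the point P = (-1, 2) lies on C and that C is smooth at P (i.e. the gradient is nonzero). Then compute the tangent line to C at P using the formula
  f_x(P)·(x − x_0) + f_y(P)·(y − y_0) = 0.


Tangent line at P: -8*x - 29*y + 50 = 0.

Step 1: f(-1, 2) = 0, so P lies on C.
Step 2: partial derivatives
  f_x(x, y) = -6*x**2 - 2*x*y - 2*x - y**2 - 2*y, f_y(x, y) = -x**2 - 2*x*y - 2*x - 6*y**2 - 4*y - 2.
  f_x(P) = -8, f_y(P) = -29 (gradient nonzero, so P is smooth).
Step 3: tangent line at P: -8·(x − -1) + -29·(y − 2) = 0.
Expanding: -8*x - 29*y + 50 = 0.


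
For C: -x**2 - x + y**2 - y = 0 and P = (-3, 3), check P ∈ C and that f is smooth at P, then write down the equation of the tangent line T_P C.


Tangent line at P: 5*x + 5*y = 0.

Step 1: f(-3, 3) = 0, so P lies on C.
Step 2: partial derivatives
  f_x(x, y) = -2*x - 1, f_y(x, y) = 2*y - 1.
  f_x(P) = 5, f_y(P) = 5 (gradient nonzero, so P is smooth).
Step 3: tangent line at P: 5·(x − -3) + 5·(y − 3) = 0.
Expanding: 5*x + 5*y = 0.


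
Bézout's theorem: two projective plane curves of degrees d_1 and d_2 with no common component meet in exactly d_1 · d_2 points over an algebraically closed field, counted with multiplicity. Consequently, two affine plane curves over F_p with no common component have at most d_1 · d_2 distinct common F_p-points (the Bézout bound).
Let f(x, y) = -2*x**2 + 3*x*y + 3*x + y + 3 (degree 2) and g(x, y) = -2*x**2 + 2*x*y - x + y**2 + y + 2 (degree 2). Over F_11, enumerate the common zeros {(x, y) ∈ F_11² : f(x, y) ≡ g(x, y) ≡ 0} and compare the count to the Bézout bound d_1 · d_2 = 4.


Common zeros: {(8, 8)}; count = 1; Bézout bound = 4.

deg(f) = 2, deg(g) = 2, so Bézout bound = 4.
Scan x ∈ F_11. For each x, list the y ∈ F_11 with f(x, y) ≡ 0 and those with g(x, y) ≡ 0 (mod 11); the common zeros in that column are the intersection.
  x = 0: f ≡ 0 at y ∈ {8}; g ≡ 0 at y ∈ {4, 6}; common: ∅.
  x = 1: f ≡ 0 at y ∈ {10}; g ≡ 0 at y ∈ ∅; common: ∅.
  x = 2: f ≡ 0 at y ∈ {3}; g ≡ 0 at y ∈ ∅; common: ∅.
  x = 3: f ≡ 0 at y ∈ {5}; g ≡ 0 at y ∈ {1, 3}; common: ∅.
  x = 4: f ≡ 0 at y ∈ {3}; g ≡ 0 at y ∈ ∅; common: ∅.
  x = 5: f ≡ 0 at y ∈ {2}; g ≡ 0 at y ∈ {3, 8}; common: ∅.
  x = 6: f ≡ 0 at y ∈ {5}; g ≡ 0 at y ∈ {10}; common: ∅.
  x = 7: f ≡ 0 at y ∈ ∅; g ≡ 0 at y ∈ ∅; common: ∅.
  x = 8: f ≡ 0 at y ∈ {8}; g ≡ 0 at y ∈ {8}; common: {8}.
  x = 9: f ≡ 0 at y ∈ {0}; g ≡ 0 at y ∈ {4, 10}; common: ∅.
  x = 10: f ≡ 0 at y ∈ {10}; g ≡ 0 at y ∈ ∅; common: ∅.
Collecting: common zeros = {(8, 8)}, so the count is 1.
Comparison with the Bézout bound: 1 ≤ 4 = deg(f)·deg(g), as expected for curves with no common component (the affine F_11-count falls short of the bound because intersections may lie at infinity, over extension fields, or carry multiplicity).


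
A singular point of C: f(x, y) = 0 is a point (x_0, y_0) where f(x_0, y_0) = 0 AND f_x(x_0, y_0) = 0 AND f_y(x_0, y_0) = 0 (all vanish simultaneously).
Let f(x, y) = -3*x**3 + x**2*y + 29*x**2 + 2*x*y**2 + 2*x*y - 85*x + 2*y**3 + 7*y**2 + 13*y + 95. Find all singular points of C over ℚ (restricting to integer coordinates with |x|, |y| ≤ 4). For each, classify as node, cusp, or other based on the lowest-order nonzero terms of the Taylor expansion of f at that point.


Singular points: {(3, -2)}; classification: cusp.

Compute partial derivatives:
  f_x = -9*x**2 + 2*x*y + 58*x + 2*y**2 + 2*y - 85.
  f_y = x**2 + 4*x*y + 2*x + 6*y**2 + 14*y + 13.
Scan x_0 ∈ {−4, ..., 4}. For each x_0, f_y(x_0, y) is a polynomial in y; find its integer roots y ∈ {−4, ..., 4}, then test f_x and f at those candidates.
  x = -4: f_y(-4, y) = 6*y**2 - 2*y + 21; no integer root y with |y| ≤ 4.
  x = -3: f_y(-3, y) = 6*y**2 + 2*y + 16; no integer root y with |y| ≤ 4.
  x = -2: f_y(-2, y) = 6*y**2 + 6*y + 13; no integer root y with |y| ≤ 4.
  x = -1: f_y(-1, y) = 6*y**2 + 10*y + 12; no integer root y with |y| ≤ 4.
  x = 0: f_y(0, y) = 6*y**2 + 14*y + 13; no integer root y with |y| ≤ 4.
  x = 1: f_y(1, y) = 6*y**2 + 18*y + 16; no integer root y with |y| ≤ 4.
  x = 2: f_y(2, y) = 6*y**2 + 22*y + 21; no integer root y with |y| ≤ 4.
  x = 3: f_y(3, y) = 6*y**2 + 26*y + 28; vanishes at y ∈ {-2}. (3, -2): f_x = 0, f = 0 — SINGULAR.
  x = 4: f_y(4, y) = 6*y**2 + 30*y + 37; no integer root y with |y| ≤ 4.
Only singular point on the grid: (3, -2).
Classify: substitute x = 3 + u, y = -2 + v and expand: f = -3*u**3 + u**2*v + 2*u*v**2 + 2*v**3 + v**2.
No constant or linear terms (consistent with a singular point). Quadratic part: v**2. Cubic part: -3*u**3 + u**2*v + 2*u*v**2 + 2*v**3.
The quadratic part v**2 is a perfect square, so there is a single (double) tangent line v = 0, i.e. y = -2. Restricting the cubic part to that line (v = 0) leaves -3*u**3 ≠ 0, so f is not divisible by v and the branch is v² ≈ 3*u**3 to lowest order — this is a cusp.
Classification: cusp.


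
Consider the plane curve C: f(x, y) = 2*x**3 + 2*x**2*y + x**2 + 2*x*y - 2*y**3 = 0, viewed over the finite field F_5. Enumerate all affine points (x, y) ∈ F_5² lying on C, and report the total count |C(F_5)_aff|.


Affine F_5-points: {(0, 0), (1, 1), (1, 2), (2, 0), (2, 1), (2, 4), (3, 1), (3, 2), (4, 3)}; count = 9.

For each of the 25 pairs (x, y) ∈ F_5², evaluate f(x, y) mod 5. Record the zeros.
  x = 0: [0↦0, 1↦3, 2↦4, 3↦1, 4↦2]  zeros at y ∈ {0}
  x = 1: [0↦3, 1↦0, 2↦0, 3↦1, 4↦1]  zeros at y ∈ {1, 2}
  x = 2: [0↦0, 1↦0, 2↦3, 3↦2, 4↦0]  zeros at y ∈ {0, 1, 4}
  x = 3: [0↦3, 1↦0, 2↦0, 3↦1, 4↦1]  zeros at y ∈ {1, 2}
  x = 4: [0↦4, 1↦2, 2↦3, 3↦0, 4↦1]  zeros at y ∈ {3}
Collecting zeros: affine points = {(0, 0), (1, 1), (1, 2), (2, 0), (2, 1), (2, 4), (3, 1), (3, 2), (4, 3)}.
Total count |C(F_5)_aff| = 9.


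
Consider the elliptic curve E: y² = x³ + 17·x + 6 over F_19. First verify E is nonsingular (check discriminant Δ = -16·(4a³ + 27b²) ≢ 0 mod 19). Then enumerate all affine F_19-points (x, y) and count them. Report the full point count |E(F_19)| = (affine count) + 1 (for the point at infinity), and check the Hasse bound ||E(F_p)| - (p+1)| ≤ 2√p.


Affine points = {(0, 5), (0, 14), (1, 9), (1, 10), (4, 9), (4, 10), (5, 8), (5, 11), (6, 1), (6, 18), (10, 6), (10, 13), (11, 2), (11, 17), (12, 0), (13, 7), (13, 12), (14, 9), (14, 10), (15, 8), (15, 11), (16, 2), (16, 17), (18, 8), (18, 11)}; affine count = 25; |E(F_19)| = 26.

Discriminant check: Δ ∝ 4a³ + 27b² = 4·17³ + 27·6² = 4·4913 + 27·36 ≡ 9 (mod 19). Nonzero ⇒ E is nonsingular.
For each x ∈ F_19, compute rhs = x³ + 17·x + 6 mod 19, then count y ∈ F_19 with y² ≡ rhs.
  x = 0: rhs = 6, matching y values: 5, 14 (2 points).
  x = 1: rhs = 5, matching y values: 9, 10 (2 points).
  x = 2: rhs = 10, matching y values: none (0 points).
  x = 3: rhs = 8, matching y values: none (0 points).
  x = 4: rhs = 5, matching y values: 9, 10 (2 points).
  x = 5: rhs = 7, matching y values: 8, 11 (2 points).
  x = 6: rhs = 1, matching y values: 1, 18 (2 points).
  x = 7: rhs = 12, matching y values: none (0 points).
  x = 8: rhs = 8, matching y values: none (0 points).
  x = 9: rhs = 14, matching y values: none (0 points).
  x = 10: rhs = 17, matching y values: 6, 13 (2 points).
  x = 11: rhs = 4, matching y values: 2, 17 (2 points).
  x = 12: rhs = 0, matching y values: 0 (1 points).
  x = 13: rhs = 11, matching y values: 7, 12 (2 points).
  x = 14: rhs = 5, matching y values: 9, 10 (2 points).
  x = 15: rhs = 7, matching y values: 8, 11 (2 points).
  x = 16: rhs = 4, matching y values: 2, 17 (2 points).
  x = 17: rhs = 2, matching y values: none (0 points).
  x = 18: rhs = 7, matching y values: 8, 11 (2 points).
Total affine count: 25.
Full point count |E(F_19)| = 25 + 1 = 26.
Hasse bound: |26 − (19+1)| = |6| = 6 ≤ 2√19 ≈ 8.7178 ✓.


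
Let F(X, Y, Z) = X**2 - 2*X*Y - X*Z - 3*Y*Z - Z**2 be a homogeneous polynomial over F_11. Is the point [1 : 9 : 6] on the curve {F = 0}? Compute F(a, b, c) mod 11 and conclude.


F(1,9,6) ≡ 10 (mod 11); P is NOT on the curve.

Evaluate F(1, 9, 6) term-by-term (mod 11).
  X**2 ↦ 1·1·1·1 = 1
  -2*X*Y ↦ -2·1·9·1 = -18
  -X*Z ↦ -1·1·1·6 = -6
  -3*Y*Z ↦ -3·1·9·6 = -162
  -Z**2 ↦ -1·1·1·36 = -36
Sum: F(1, 9, 6) = (1) + (-18) + (-6) + (-162) + (-36) = -221.
Reducing mod 11: -221 ≡ 10 (mod 11).
Since F(a, b, c) ≡ 10 ≠ 0 (mod 11), P does NOT lie on the curve.


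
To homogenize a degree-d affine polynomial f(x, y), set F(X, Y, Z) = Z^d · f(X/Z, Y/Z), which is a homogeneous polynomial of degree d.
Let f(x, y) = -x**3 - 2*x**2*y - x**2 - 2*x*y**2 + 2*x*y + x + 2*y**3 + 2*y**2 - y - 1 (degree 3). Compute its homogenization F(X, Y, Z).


F(X, Y, Z) = -X**3 - 2*X**2*Y - X**2*Z - 2*X*Y**2 + 2*X*Y*Z + X*Z**2 + 2*Y**3 + 2*Y**2*Z - Y*Z**2 - Z**3

deg(f) = 3.
Substitute x = X/Z, y = Y/Z into f, then multiply by Z^3.
  monomial -1·x^3·y^0 ↦ -1·X^3·Y^0·Z^0.
  monomial -2·x^2·y^1 ↦ -2·X^2·Y^1·Z^0.
  monomial -1·x^2·y^0 ↦ -1·X^2·Y^0·Z^1.
  monomial -2·x^1·y^2 ↦ -2·X^1·Y^2·Z^0.
  monomial 2·x^1·y^1 ↦ 2·X^1·Y^1·Z^1.
  monomial 1·x^1·y^0 ↦ 1·X^1·Y^0·Z^2.
  monomial 2·x^0·y^3 ↦ 2·X^0·Y^3·Z^0.
  monomial 2·x^0·y^2 ↦ 2·X^0·Y^2·Z^1.
  monomial -1·x^0·y^1 ↦ -1·X^0·Y^1·Z^2.
  monomial -1·x^0·y^0 ↦ -1·X^0·Y^0·Z^3.
Collecting: F(X, Y, Z) = -X**3 - 2*X**2*Y - X**2*Z - 2*X*Y**2 + 2*X*Y*Z + X*Z**2 + 2*Y**3 + 2*Y**2*Z - Y*Z**2 - Z**3.


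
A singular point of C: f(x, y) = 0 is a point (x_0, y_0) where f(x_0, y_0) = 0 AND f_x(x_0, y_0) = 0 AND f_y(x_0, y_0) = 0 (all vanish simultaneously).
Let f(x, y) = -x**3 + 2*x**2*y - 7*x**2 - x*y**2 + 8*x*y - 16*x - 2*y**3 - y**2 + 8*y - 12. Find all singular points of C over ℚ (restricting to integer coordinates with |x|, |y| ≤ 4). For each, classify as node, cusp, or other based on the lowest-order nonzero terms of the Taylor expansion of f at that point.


Singular points: {(-2, 0)}; classification: node.

Compute partial derivatives:
  f_x = -3*x**2 + 4*x*y - 14*x - y**2 + 8*y - 16.
  f_y = 2*x**2 - 2*x*y + 8*x - 6*y**2 - 2*y + 8.
Scan x_0 ∈ {−4, ..., 4}. For each x_0, f_y(x_0, y) is a polynomial in y; find its integer roots y ∈ {−4, ..., 4}, then test f_x and f at those candidates.
  x = -4: f_y(-4, y) = -6*y**2 + 6*y + 8; no integer root y with |y| ≤ 4.
  x = -3: f_y(-3, y) = -6*y**2 + 4*y + 2; vanishes at y ∈ {1}. (-3, 1): f_x = -6 ≠ 0.
  x = -2: f_y(-2, y) = -6*y**2 + 2*y; vanishes at y ∈ {0}. (-2, 0): f_x = 0, f = 0 — SINGULAR.
  x = -1: f_y(-1, y) = 2 - 6*y**2; no integer root y with |y| ≤ 4.
  x = 0: f_y(0, y) = -6*y**2 - 2*y + 8; vanishes at y ∈ {1}. (0, 1): f_x = -9 ≠ 0.
  x = 1: f_y(1, y) = -6*y**2 - 4*y + 18; no integer root y with |y| ≤ 4.
  x = 2: f_y(2, y) = -6*y**2 - 6*y + 32; no integer root y with |y| ≤ 4.
  x = 3: f_y(3, y) = -6*y**2 - 8*y + 50; no integer root y with |y| ≤ 4.
  x = 4: f_y(4, y) = -6*y**2 - 10*y + 72; no integer root y with |y| ≤ 4.
Only singular point on the grid: (-2, 0).
Classify: substitute x = -2 + u, y = 0 + v and expand: f = -u**3 + 2*u**2*v - u**2 - u*v**2 - 2*v**3 + v**2.
No constant or linear terms (consistent with a singular point). Quadratic part: -u**2 + v**2. Cubic part: -u**3 + 2*u**2*v - u*v**2 - 2*v**3.
The quadratic part v**2 - u**2 = (v − u)(v + u) splits into two distinct linear factors, so there are two distinct tangent lines y − 0 = ±(x − -2) — this is a node (ordinary double point).
Classification: node.


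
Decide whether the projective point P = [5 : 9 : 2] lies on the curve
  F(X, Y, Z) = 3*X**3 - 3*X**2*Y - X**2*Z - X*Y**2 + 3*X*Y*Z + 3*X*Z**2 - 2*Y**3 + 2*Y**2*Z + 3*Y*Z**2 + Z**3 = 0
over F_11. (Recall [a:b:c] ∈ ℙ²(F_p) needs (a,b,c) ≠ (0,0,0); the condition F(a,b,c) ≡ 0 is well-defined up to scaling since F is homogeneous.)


F(5,9,2) ≡ 9 (mod 11); P is NOT on the curve.

Evaluate F(5, 9, 2) term-by-term (mod 11).
  3*X**3 ↦ 3·125·1·1 = 375
  -3*X**2*Y ↦ -3·25·9·1 = -675
  -X**2*Z ↦ -1·25·1·2 = -50
  -X*Y**2 ↦ -1·5·81·1 = -405
  3*X*Y*Z ↦ 3·5·9·2 = 270
  3*X*Z**2 ↦ 3·5·1·4 = 60
  -2*Y**3 ↦ -2·1·729·1 = -1458
  2*Y**2*Z ↦ 2·1·81·2 = 324
  3*Y*Z**2 ↦ 3·1·9·4 = 108
  Z**3 ↦ 1·1·1·8 = 8
Sum: F(5, 9, 2) = (375) + (-675) + (-50) + (-405) + (270) + (60) + (-1458) + (324) + (108) + (8) = -1443.
Reducing mod 11: -1443 ≡ 9 (mod 11).
Since F(a, b, c) ≡ 9 ≠ 0 (mod 11), P does NOT lie on the curve.


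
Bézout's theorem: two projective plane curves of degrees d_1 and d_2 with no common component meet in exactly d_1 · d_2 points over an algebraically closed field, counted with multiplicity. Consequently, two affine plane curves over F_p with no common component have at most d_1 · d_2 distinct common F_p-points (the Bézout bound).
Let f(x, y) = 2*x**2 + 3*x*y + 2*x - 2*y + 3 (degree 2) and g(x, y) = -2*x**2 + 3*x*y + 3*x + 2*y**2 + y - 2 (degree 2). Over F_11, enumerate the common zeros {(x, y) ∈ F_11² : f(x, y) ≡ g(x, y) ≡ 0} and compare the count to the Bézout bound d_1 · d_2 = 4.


Common zeros: {(4, 10), (10, 5)}; count = 2; Bézout bound = 4.

deg(f) = 2, deg(g) = 2, so Bézout bound = 4.
Scan x ∈ F_11. For each x, list the y ∈ F_11 with f(x, y) ≡ 0 and those with g(x, y) ≡ 0 (mod 11); the common zeros in that column are the intersection.
  x = 0: f ≡ 0 at y ∈ {7}; g ≡ 0 at y ∈ ∅; common: ∅.
  x = 1: f ≡ 0 at y ∈ {4}; g ≡ 0 at y ∈ ∅; common: ∅.
  x = 2: f ≡ 0 at y ∈ {10}; g ≡ 0 at y ∈ {6, 7}; common: ∅.
  x = 3: f ≡ 0 at y ∈ {4}; g ≡ 0 at y ∈ {0, 6}; common: ∅.
  x = 4: f ≡ 0 at y ∈ {10}; g ≡ 0 at y ∈ {0, 10}; common: {10}.
  x = 5: f ≡ 0 at y ∈ {7}; g ≡ 0 at y ∈ ∅; common: ∅.
  x = 6: f ≡ 0 at y ∈ {9}; g ≡ 0 at y ∈ ∅; common: ∅.
  x = 7: f ≡ 0 at y ∈ {9}; g ≡ 0 at y ∈ {1, 10}; common: ∅.
  x = 8: f ≡ 0 at y ∈ ∅; g ≡ 0 at y ∈ ∅; common: ∅.
  x = 9: f ≡ 0 at y ∈ {5}; g ≡ 0 at y ∈ ∅; common: ∅.
  x = 10: f ≡ 0 at y ∈ {5}; g ≡ 0 at y ∈ {5, 7}; common: {5}.
Collecting: common zeros = {(4, 10), (10, 5)}, so the count is 2.
Comparison with the Bézout bound: 2 ≤ 4 = deg(f)·deg(g), as expected for curves with no common component (the affine F_11-count falls short of the bound because intersections may lie at infinity, over extension fields, or carry multiplicity).


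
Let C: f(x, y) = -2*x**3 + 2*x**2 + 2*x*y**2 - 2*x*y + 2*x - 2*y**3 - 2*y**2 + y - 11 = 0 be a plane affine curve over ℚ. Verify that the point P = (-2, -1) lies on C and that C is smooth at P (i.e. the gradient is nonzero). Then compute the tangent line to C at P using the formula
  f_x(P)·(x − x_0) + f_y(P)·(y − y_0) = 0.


Tangent line at P: -26*x + 11*y - 41 = 0.

Step 1: f(-2, -1) = 0, so P lies on C.
Step 2: partial derivatives
  f_x(x, y) = -6*x**2 + 4*x + 2*y**2 - 2*y + 2, f_y(x, y) = 4*x*y - 2*x - 6*y**2 - 4*y + 1.
  f_x(P) = -26, f_y(P) = 11 (gradient nonzero, so P is smooth).
Step 3: tangent line at P: -26·(x − -2) + 11·(y − -1) = 0.
Expanding: -26*x + 11*y - 41 = 0.


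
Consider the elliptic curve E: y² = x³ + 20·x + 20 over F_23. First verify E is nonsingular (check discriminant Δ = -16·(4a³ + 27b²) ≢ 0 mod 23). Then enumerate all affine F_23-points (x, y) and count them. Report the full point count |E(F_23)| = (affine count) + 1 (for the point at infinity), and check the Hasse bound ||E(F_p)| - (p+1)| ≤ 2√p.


Affine points = {(1, 8), (1, 15), (4, 7), (4, 16), (8, 5), (8, 18), (9, 3), (9, 20), (10, 1), (10, 22), (13, 4), (13, 19), (14, 10), (14, 13), (17, 11), (17, 12), (18, 5), (18, 18), (20, 5), (20, 18), (21, 8), (21, 15)}; affine count = 22; |E(F_23)| = 23.

Discriminant check: Δ ∝ 4a³ + 27b² = 4·20³ + 27·20² = 4·8000 + 27·400 ≡ 20 (mod 23). Nonzero ⇒ E is nonsingular.
For each x ∈ F_23, compute rhs = x³ + 20·x + 20 mod 23, then count y ∈ F_23 with y² ≡ rhs.
  x = 0: rhs = 20, matching y values: none (0 points).
  x = 1: rhs = 18, matching y values: 8, 15 (2 points).
  x = 2: rhs = 22, matching y values: none (0 points).
  x = 3: rhs = 15, matching y values: none (0 points).
  x = 4: rhs = 3, matching y values: 7, 16 (2 points).
  x = 5: rhs = 15, matching y values: none (0 points).
  x = 6: rhs = 11, matching y values: none (0 points).
  x = 7: rhs = 20, matching y values: none (0 points).
  x = 8: rhs = 2, matching y values: 5, 18 (2 points).
  x = 9: rhs = 9, matching y values: 3, 20 (2 points).
  x = 10: rhs = 1, matching y values: 1, 22 (2 points).
  x = 11: rhs = 7, matching y values: none (0 points).
  x = 12: rhs = 10, matching y values: none (0 points).
  x = 13: rhs = 16, matching y values: 4, 19 (2 points).
  x = 14: rhs = 8, matching y values: 10, 13 (2 points).
  x = 15: rhs = 15, matching y values: none (0 points).
  x = 16: rhs = 20, matching y values: none (0 points).
  x = 17: rhs = 6, matching y values: 11, 12 (2 points).
  x = 18: rhs = 2, matching y values: 5, 18 (2 points).
  x = 19: rhs = 14, matching y values: none (0 points).
  x = 20: rhs = 2, matching y values: 5, 18 (2 points).
  x = 21: rhs = 18, matching y values: 8, 15 (2 points).
  x = 22: rhs = 22, matching y values: none (0 points).
Total affine count: 22.
Full point count |E(F_23)| = 22 + 1 = 23.
Hasse bound: |23 − (23+1)| = |-1| = 1 ≤ 2√23 ≈ 9.5917 ✓.


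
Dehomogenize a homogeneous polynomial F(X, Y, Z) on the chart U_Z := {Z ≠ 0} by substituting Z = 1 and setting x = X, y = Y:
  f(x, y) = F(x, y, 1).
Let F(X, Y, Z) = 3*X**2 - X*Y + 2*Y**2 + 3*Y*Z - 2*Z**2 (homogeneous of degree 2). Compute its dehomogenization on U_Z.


f(x, y) = 3*x**2 - x*y + 2*y**2 + 3*y - 2

On U_Z we set Z = 1. Each monomial c·X^i·Y^j·Z^k in F becomes c·x^i·y^j·1^k = c·x^i·y^j.
Substituting Z = 1: F(X, Y, 1) = 3*x**2 - x*y + 2*y**2 + 3*y - 2.
Note: deg(f) ≤ deg(F) = 2; strict inequality happens when F is divisible by Z (lost terms).


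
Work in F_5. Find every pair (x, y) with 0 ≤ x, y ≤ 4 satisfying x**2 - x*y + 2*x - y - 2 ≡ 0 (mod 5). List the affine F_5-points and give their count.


Affine F_5-points: {(0, 3), (1, 3), (2, 2), (3, 2)}; count = 4.

For each of the 25 pairs (x, y) ∈ F_5², evaluate f(x, y) mod 5. Record the zeros.
  x = 0: [0↦3, 1↦2, 2↦1, 3↦0, 4↦4]  zeros at y ∈ {3}
  x = 1: [0↦1, 1↦4, 2↦2, 3↦0, 4↦3]  zeros at y ∈ {3}
  x = 2: [0↦1, 1↦3, 2↦0, 3↦2, 4↦4]  zeros at y ∈ {2}
  x = 3: [0↦3, 1↦4, 2↦0, 3↦1, 4↦2]  zeros at y ∈ {2}
  x = 4: [0↦2, 1↦2, 2↦2, 3↦2, 4↦2]  zeros at y ∈ ∅
Collecting zeros: affine points = {(0, 3), (1, 3), (2, 2), (3, 2)}.
Total count |C(F_5)_aff| = 4.


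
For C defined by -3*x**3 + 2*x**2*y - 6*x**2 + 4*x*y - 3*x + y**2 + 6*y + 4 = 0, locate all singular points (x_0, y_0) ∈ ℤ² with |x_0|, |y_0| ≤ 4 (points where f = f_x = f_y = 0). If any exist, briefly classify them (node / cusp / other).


Singular points: {(-1, -2)}; classification: node.

Compute partial derivatives:
  f_x = -9*x**2 + 4*x*y - 12*x + 4*y - 3.
  f_y = 2*x**2 + 4*x + 2*y + 6.
Scan x_0 ∈ {−4, ..., 4}. For each x_0, f_y(x_0, y) is a polynomial in y; find its integer roots y ∈ {−4, ..., 4}, then test f_x and f at those candidates.
  x = -4: f_y(-4, y) = 2*y + 22; no integer root y with |y| ≤ 4.
  x = -3: f_y(-3, y) = 2*y + 12; no integer root y with |y| ≤ 4.
  x = -2: f_y(-2, y) = 2*y + 6; vanishes at y ∈ {-3}. (-2, -3): f_x = -3 ≠ 0.
  x = -1: f_y(-1, y) = 2*y + 4; vanishes at y ∈ {-2}. (-1, -2): f_x = 0, f = 0 — SINGULAR.
  x = 0: f_y(0, y) = 2*y + 6; vanishes at y ∈ {-3}. (0, -3): f_x = -15 ≠ 0.
  x = 1: f_y(1, y) = 2*y + 12; no integer root y with |y| ≤ 4.
  x = 2: f_y(2, y) = 2*y + 22; no integer root y with |y| ≤ 4.
  x = 3: f_y(3, y) = 2*y + 36; no integer root y with |y| ≤ 4.
  x = 4: f_y(4, y) = 2*y + 54; no integer root y with |y| ≤ 4.
Only singular point on the grid: (-1, -2).
Classify: substitute x = -1 + u, y = -2 + v and expand: f = -3*u**3 + 2*u**2*v - u**2 + v**2.
No constant or linear terms (consistent with a singular point). Quadratic part: -u**2 + v**2. Cubic part: -3*u**3 + 2*u**2*v.
The quadratic part v**2 - u**2 = (v − u)(v + u) splits into two distinct linear factors, so there are two distinct tangent lines y − -2 = ±(x − -1) — this is a node (ordinary double point).
Classification: node.


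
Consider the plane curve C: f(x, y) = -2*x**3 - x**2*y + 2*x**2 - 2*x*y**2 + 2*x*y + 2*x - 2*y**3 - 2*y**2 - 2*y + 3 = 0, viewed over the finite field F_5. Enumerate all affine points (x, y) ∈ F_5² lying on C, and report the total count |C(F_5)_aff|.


Affine F_5-points: {(0, 2), (0, 3), (0, 4), (1, 0), (2, 2), (2, 3), (3, 2), (4, 0)}; count = 8.

For each of the 25 pairs (x, y) ∈ F_5², evaluate f(x, y) mod 5. Record the zeros.
  x = 0: [0↦3, 1↦2, 2↦0, 3↦0, 4↦0]  zeros at y ∈ {2, 3, 4}
  x = 1: [0↦0, 1↦3, 2↦1, 3↦2, 4↦4]  zeros at y ∈ {0}
  x = 2: [0↦4, 1↦4, 2↦0, 3↦0, 4↦2]  zeros at y ∈ {2, 3}
  x = 3: [0↦3, 1↦3, 2↦0, 3↦2, 4↦2]  zeros at y ∈ {2}
  x = 4: [0↦0, 1↦3, 2↦4, 3↦1, 4↦2]  zeros at y ∈ {0}
Collecting zeros: affine points = {(0, 2), (0, 3), (0, 4), (1, 0), (2, 2), (2, 3), (3, 2), (4, 0)}.
Total count |C(F_5)_aff| = 8.


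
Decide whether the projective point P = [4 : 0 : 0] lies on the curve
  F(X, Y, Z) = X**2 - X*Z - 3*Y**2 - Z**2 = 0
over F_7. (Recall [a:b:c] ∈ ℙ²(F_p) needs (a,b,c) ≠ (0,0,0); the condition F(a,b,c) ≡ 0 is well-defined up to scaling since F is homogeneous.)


F(4,0,0) ≡ 2 (mod 7); P is NOT on the curve.

Evaluate F(4, 0, 0) term-by-term (mod 7).
  X**2 ↦ 1·16·1·1 = 16
  -X*Z ↦ -1·4·1·0 = 0
  -3*Y**2 ↦ -3·1·0·1 = 0
  -Z**2 ↦ -1·1·1·0 = 0
Sum: F(4, 0, 0) = (16) + (0) + (0) + (0) = 16.
Reducing mod 7: 16 ≡ 2 (mod 7).
Since F(a, b, c) ≡ 2 ≠ 0 (mod 7), P does NOT lie on the curve.


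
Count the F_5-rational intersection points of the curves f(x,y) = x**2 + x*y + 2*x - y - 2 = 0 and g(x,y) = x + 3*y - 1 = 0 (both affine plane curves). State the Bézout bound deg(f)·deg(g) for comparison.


Common zeros: {(3, 1)}; count = 1; Bézout bound = 2.

deg(f) = 2, deg(g) = 1, so Bézout bound = 2.
Scan x ∈ F_5. For each x, list the y ∈ F_5 with f(x, y) ≡ 0 and those with g(x, y) ≡ 0 (mod 5); the common zeros in that column are the intersection.
  x = 0: f ≡ 0 at y ∈ {3}; g ≡ 0 at y ∈ {2}; common: ∅.
  x = 1: f ≡ 0 at y ∈ ∅; g ≡ 0 at y ∈ {0}; common: ∅.
  x = 2: f ≡ 0 at y ∈ {4}; g ≡ 0 at y ∈ {3}; common: ∅.
  x = 3: f ≡ 0 at y ∈ {1}; g ≡ 0 at y ∈ {1}; common: {1}.
  x = 4: f ≡ 0 at y ∈ {1}; g ≡ 0 at y ∈ {4}; common: ∅.
Collecting: common zeros = {(3, 1)}, so the count is 1.
Comparison with the Bézout bound: 1 ≤ 2 = deg(f)·deg(g), as expected for curves with no common component (the affine F_5-count falls short of the bound because intersections may lie at infinity, over extension fields, or carry multiplicity).
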